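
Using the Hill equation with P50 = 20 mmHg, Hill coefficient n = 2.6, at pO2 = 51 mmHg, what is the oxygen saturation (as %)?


Y = pO2^n / (P50^n + pO2^n)
Y = 51^2.6 / (20^2.6 + 51^2.6)
Y = 91.94%

91.94%


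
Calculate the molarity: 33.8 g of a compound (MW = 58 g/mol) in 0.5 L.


C = (mass / MW) / volume
C = (33.8 / 58) / 0.5
C = 1.1655 M

1.1655 M


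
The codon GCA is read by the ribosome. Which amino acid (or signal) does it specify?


Standard genetic code lookup.
Codon GCA -> Ala

Ala


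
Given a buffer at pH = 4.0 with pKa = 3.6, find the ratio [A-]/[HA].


[A-]/[HA] = 10^(pH - pKa)
= 10^(4.0 - 3.6)
= 2.5119

2.5119


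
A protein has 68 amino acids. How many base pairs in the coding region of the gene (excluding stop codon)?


Each amino acid = 1 codon = 3 bp
bp = 68 * 3 = 204 bp

204 bp


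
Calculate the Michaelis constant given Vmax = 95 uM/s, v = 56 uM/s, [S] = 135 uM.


Km = [S] * (Vmax - v) / v
Km = 135 * (95 - 56) / 56
Km = 94.0179 uM

94.0179 uM


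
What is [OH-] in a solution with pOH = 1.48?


[OH-] = 10^(-pOH)
[OH-] = 10^(-1.48)
[OH-] = 0.0331 M

0.0331 M


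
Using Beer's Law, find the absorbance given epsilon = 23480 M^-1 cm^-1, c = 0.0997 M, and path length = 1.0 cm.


A = epsilon * c * l
A = 23480 * 0.0997 * 1.0
A = 2340.956

2340.956


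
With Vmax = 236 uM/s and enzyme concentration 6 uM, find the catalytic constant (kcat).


kcat = Vmax / [E]t
kcat = 236 / 6
kcat = 39.3333 s^-1

39.3333 s^-1


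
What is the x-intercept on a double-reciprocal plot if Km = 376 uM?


x-intercept = -1/Km
= -1/376
= -0.0027 1/uM

-0.0027 1/uM


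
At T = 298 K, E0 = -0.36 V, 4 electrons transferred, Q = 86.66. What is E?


E = E0 - (RT/nF) * ln(Q)
E = -0.36 - (8.314 * 298 / (4 * 96485)) * ln(86.66)
E = -0.3886 V

-0.3886 V


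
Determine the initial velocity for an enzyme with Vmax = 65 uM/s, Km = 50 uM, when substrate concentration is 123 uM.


v = Vmax * [S] / (Km + [S])
v = 65 * 123 / (50 + 123)
v = 46.2139 uM/s

46.2139 uM/s


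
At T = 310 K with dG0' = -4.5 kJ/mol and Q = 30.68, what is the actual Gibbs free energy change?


dG = dG0' + RT * ln(Q) / 1000
dG = -4.5 + 8.314 * 310 * ln(30.68) / 1000
dG = 4.3238 kJ/mol

4.3238 kJ/mol


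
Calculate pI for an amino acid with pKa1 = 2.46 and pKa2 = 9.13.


pI = (pKa1 + pKa2) / 2
pI = (2.46 + 9.13) / 2
pI = 5.795

5.795


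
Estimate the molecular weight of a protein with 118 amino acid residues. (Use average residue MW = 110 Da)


MW = n_residues * 110 Da
MW = 118 * 110
MW = 12980 Da

12980 Da


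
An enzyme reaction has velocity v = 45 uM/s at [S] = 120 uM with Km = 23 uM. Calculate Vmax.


Vmax = v * (Km + [S]) / [S]
Vmax = 45 * (23 + 120) / 120
Vmax = 53.625 uM/s

53.625 uM/s


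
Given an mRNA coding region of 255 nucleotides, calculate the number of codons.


codons = nucleotides / 3
codons = 255 / 3 = 85

85


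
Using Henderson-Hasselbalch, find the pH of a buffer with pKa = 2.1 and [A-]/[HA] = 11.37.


pH = pKa + log10([A-]/[HA])
pH = 2.1 + log10(11.37)
pH = 3.1558

3.1558


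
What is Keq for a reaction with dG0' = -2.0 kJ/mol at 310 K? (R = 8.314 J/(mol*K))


Keq = exp(-dG0 * 1000 / (R * T))
Keq = exp(-(-2.0) * 1000 / (8.314 * 310))
Keq = 2.1728

2.1728


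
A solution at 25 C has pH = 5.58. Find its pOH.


pOH = 14 - pH
pOH = 14 - 5.58
pOH = 8.42

8.42


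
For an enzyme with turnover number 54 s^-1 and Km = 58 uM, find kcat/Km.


Catalytic efficiency = kcat / Km
= 54 / 58
= 0.931 uM^-1*s^-1

0.931 uM^-1*s^-1


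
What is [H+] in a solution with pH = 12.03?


[H+] = 10^(-pH)
[H+] = 10^(-12.03)
[H+] = 9.333e-13 M

9.333e-13 M


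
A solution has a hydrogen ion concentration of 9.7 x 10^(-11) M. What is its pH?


pH = -log10([H+])
pH = -log10(9.7 x 10^(-11))
pH = 10.0132

10.0132


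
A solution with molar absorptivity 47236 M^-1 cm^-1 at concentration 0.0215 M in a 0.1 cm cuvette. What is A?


A = epsilon * c * l
A = 47236 * 0.0215 * 0.1
A = 101.5574

101.5574


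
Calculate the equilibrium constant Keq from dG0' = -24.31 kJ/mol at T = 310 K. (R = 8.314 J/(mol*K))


Keq = exp(-dG0 * 1000 / (R * T))
Keq = exp(-(-24.31) * 1000 / (8.314 * 310))
Keq = 12484.0274

12484.0274


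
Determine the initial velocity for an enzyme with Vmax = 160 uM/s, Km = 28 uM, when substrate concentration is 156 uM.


v = Vmax * [S] / (Km + [S])
v = 160 * 156 / (28 + 156)
v = 135.6522 uM/s

135.6522 uM/s


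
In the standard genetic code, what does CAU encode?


Standard genetic code lookup.
Codon CAU -> His

His


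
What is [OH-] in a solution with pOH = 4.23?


[OH-] = 10^(-pOH)
[OH-] = 10^(-4.23)
[OH-] = 5.888e-05 M

5.888e-05 M


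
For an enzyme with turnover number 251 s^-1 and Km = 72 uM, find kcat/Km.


Catalytic efficiency = kcat / Km
= 251 / 72
= 3.4861 uM^-1*s^-1

3.4861 uM^-1*s^-1


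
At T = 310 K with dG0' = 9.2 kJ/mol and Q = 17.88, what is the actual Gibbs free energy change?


dG = dG0' + RT * ln(Q) / 1000
dG = 9.2 + 8.314 * 310 * ln(17.88) / 1000
dG = 16.6322 kJ/mol

16.6322 kJ/mol


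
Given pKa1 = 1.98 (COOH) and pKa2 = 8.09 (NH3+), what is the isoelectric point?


pI = (pKa1 + pKa2) / 2
pI = (1.98 + 8.09) / 2
pI = 5.035

5.035


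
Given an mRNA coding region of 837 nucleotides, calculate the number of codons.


codons = nucleotides / 3
codons = 837 / 3 = 279

279


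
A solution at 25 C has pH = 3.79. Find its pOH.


pOH = 14 - pH
pOH = 14 - 3.79
pOH = 10.21

10.21


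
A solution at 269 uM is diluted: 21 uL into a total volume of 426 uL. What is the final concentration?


C2 = C1 * V1 / V2
C2 = 269 * 21 / 426
C2 = 13.2606 uM

13.2606 uM


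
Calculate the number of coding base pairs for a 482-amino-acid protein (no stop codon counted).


Each amino acid = 1 codon = 3 bp
bp = 482 * 3 = 1446 bp

1446 bp


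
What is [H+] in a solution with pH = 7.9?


[H+] = 10^(-pH)
[H+] = 10^(-7.9)
[H+] = 1.259e-08 M

1.259e-08 M


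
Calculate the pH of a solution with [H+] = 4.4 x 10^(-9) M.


pH = -log10([H+])
pH = -log10(4.4 x 10^(-9))
pH = 8.3565

8.3565


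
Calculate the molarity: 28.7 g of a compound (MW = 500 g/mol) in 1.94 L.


C = (mass / MW) / volume
C = (28.7 / 500) / 1.94
C = 0.0296 M

0.0296 M


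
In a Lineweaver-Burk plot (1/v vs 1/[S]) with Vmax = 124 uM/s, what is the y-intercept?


y-intercept = 1/Vmax
= 1/124
= 0.0081 s/uM

0.0081 s/uM


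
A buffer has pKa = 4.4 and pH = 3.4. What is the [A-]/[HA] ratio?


[A-]/[HA] = 10^(pH - pKa)
= 10^(3.4 - 4.4)
= 0.1

0.1


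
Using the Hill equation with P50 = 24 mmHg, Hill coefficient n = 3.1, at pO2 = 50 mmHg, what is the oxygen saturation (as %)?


Y = pO2^n / (P50^n + pO2^n)
Y = 50^3.1 / (24^3.1 + 50^3.1)
Y = 90.68%

90.68%


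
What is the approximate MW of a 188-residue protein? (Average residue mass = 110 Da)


MW = n_residues * 110 Da
MW = 188 * 110
MW = 20680 Da

20680 Da


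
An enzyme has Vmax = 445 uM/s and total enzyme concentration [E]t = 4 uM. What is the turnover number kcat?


kcat = Vmax / [E]t
kcat = 445 / 4
kcat = 111.25 s^-1

111.25 s^-1


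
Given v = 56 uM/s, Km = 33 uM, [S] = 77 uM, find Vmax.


Vmax = v * (Km + [S]) / [S]
Vmax = 56 * (33 + 77) / 77
Vmax = 80.0 uM/s

80.0 uM/s


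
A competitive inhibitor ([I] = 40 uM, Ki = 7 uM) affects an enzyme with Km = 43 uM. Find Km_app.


Km_app = Km * (1 + [I]/Ki)
Km_app = 43 * (1 + 40/7)
Km_app = 288.7143 uM

288.7143 uM


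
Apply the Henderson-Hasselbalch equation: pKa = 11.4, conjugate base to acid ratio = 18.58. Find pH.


pH = pKa + log10([A-]/[HA])
pH = 11.4 + log10(18.58)
pH = 12.669

12.669


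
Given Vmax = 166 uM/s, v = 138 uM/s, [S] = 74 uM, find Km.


Km = [S] * (Vmax - v) / v
Km = 74 * (166 - 138) / 138
Km = 15.0145 uM

15.0145 uM


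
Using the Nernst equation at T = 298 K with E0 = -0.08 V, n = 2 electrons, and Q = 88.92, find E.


E = E0 - (RT/nF) * ln(Q)
E = -0.08 - (8.314 * 298 / (2 * 96485)) * ln(88.92)
E = -0.1376 V

-0.1376 V


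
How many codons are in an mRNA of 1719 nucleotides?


codons = nucleotides / 3
codons = 1719 / 3 = 573

573


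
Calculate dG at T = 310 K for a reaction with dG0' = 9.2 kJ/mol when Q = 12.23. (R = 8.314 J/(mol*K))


dG = dG0' + RT * ln(Q) / 1000
dG = 9.2 + 8.314 * 310 * ln(12.23) / 1000
dG = 15.6534 kJ/mol

15.6534 kJ/mol


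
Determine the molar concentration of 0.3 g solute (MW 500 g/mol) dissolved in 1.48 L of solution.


C = (mass / MW) / volume
C = (0.3 / 500) / 1.48
C = 4.054e-04 M

4.054e-04 M


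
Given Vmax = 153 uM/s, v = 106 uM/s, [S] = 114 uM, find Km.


Km = [S] * (Vmax - v) / v
Km = 114 * (153 - 106) / 106
Km = 50.5472 uM

50.5472 uM


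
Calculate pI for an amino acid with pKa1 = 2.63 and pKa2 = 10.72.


pI = (pKa1 + pKa2) / 2
pI = (2.63 + 10.72) / 2
pI = 6.675

6.675


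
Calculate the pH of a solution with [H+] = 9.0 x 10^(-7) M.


pH = -log10([H+])
pH = -log10(9.0 x 10^(-7))
pH = 6.0458

6.0458


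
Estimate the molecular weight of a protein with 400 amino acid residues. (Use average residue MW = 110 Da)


MW = n_residues * 110 Da
MW = 400 * 110
MW = 44000 Da

44000 Da


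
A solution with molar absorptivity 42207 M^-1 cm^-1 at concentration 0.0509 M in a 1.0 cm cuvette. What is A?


A = epsilon * c * l
A = 42207 * 0.0509 * 1.0
A = 2148.3363

2148.3363


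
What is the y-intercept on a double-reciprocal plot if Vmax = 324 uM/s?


y-intercept = 1/Vmax
= 1/324
= 0.0031 s/uM

0.0031 s/uM


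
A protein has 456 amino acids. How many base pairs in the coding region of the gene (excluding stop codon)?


Each amino acid = 1 codon = 3 bp
bp = 456 * 3 = 1368 bp

1368 bp


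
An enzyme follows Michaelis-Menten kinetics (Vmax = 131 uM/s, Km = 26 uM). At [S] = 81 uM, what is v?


v = Vmax * [S] / (Km + [S])
v = 131 * 81 / (26 + 81)
v = 99.1682 uM/s

99.1682 uM/s


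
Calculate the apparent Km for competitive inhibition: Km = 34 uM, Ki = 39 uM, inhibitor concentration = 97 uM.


Km_app = Km * (1 + [I]/Ki)
Km_app = 34 * (1 + 97/39)
Km_app = 118.5641 uM

118.5641 uM


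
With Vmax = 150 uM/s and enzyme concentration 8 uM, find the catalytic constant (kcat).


kcat = Vmax / [E]t
kcat = 150 / 8
kcat = 18.75 s^-1

18.75 s^-1


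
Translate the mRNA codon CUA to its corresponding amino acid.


Standard genetic code lookup.
Codon CUA -> Leu

Leu


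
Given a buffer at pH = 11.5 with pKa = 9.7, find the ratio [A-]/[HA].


[A-]/[HA] = 10^(pH - pKa)
= 10^(11.5 - 9.7)
= 63.0957

63.0957


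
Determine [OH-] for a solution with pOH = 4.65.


[OH-] = 10^(-pOH)
[OH-] = 10^(-4.65)
[OH-] = 2.239e-05 M

2.239e-05 M


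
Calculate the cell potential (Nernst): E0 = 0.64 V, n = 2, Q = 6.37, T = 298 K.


E = E0 - (RT/nF) * ln(Q)
E = 0.64 - (8.314 * 298 / (2 * 96485)) * ln(6.37)
E = 0.6162 V

0.6162 V


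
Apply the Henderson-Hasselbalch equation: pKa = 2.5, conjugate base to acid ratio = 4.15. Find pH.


pH = pKa + log10([A-]/[HA])
pH = 2.5 + log10(4.15)
pH = 3.118

3.118


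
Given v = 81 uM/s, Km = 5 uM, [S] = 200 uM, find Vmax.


Vmax = v * (Km + [S]) / [S]
Vmax = 81 * (5 + 200) / 200
Vmax = 83.025 uM/s

83.025 uM/s


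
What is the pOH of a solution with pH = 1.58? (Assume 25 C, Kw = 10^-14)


pOH = 14 - pH
pOH = 14 - 1.58
pOH = 12.42

12.42


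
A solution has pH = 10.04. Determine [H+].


[H+] = 10^(-pH)
[H+] = 10^(-10.04)
[H+] = 9.120e-11 M

9.120e-11 M


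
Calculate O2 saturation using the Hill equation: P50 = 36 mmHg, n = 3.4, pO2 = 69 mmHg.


Y = pO2^n / (P50^n + pO2^n)
Y = 69^3.4 / (36^3.4 + 69^3.4)
Y = 90.13%

90.13%


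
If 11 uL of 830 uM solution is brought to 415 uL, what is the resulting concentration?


C2 = C1 * V1 / V2
C2 = 830 * 11 / 415
C2 = 22.0 uM

22.0 uM


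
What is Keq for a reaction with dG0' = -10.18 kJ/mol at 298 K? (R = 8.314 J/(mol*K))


Keq = exp(-dG0 * 1000 / (R * T))
Keq = exp(-(-10.18) * 1000 / (8.314 * 298))
Keq = 60.8774

60.8774


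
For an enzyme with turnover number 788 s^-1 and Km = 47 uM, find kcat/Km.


Catalytic efficiency = kcat / Km
= 788 / 47
= 16.766 uM^-1*s^-1

16.766 uM^-1*s^-1


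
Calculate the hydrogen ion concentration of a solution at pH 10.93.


[H+] = 10^(-pH)
[H+] = 10^(-10.93)
[H+] = 1.175e-11 M

1.175e-11 M


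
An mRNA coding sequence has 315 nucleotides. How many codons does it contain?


codons = nucleotides / 3
codons = 315 / 3 = 105

105


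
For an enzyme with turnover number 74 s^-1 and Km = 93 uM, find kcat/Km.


Catalytic efficiency = kcat / Km
= 74 / 93
= 0.7957 uM^-1*s^-1

0.7957 uM^-1*s^-1


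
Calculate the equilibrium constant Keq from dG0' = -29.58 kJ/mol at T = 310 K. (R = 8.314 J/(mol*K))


Keq = exp(-dG0 * 1000 / (R * T))
Keq = exp(-(-29.58) * 1000 / (8.314 * 310))
Keq = 96466.3096

96466.3096


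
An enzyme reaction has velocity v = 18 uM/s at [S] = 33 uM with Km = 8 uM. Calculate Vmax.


Vmax = v * (Km + [S]) / [S]
Vmax = 18 * (8 + 33) / 33
Vmax = 22.3636 uM/s

22.3636 uM/s


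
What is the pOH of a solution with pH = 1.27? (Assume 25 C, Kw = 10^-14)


pOH = 14 - pH
pOH = 14 - 1.27
pOH = 12.73

12.73


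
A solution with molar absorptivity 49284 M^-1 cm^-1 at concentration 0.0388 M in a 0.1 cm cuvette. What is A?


A = epsilon * c * l
A = 49284 * 0.0388 * 0.1
A = 191.2219

191.2219


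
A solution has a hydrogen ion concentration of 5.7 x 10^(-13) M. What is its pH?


pH = -log10([H+])
pH = -log10(5.7 x 10^(-13))
pH = 12.2441

12.2441


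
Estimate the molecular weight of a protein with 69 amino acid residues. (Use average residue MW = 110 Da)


MW = n_residues * 110 Da
MW = 69 * 110
MW = 7590 Da

7590 Da


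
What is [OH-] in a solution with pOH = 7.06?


[OH-] = 10^(-pOH)
[OH-] = 10^(-7.06)
[OH-] = 8.710e-08 M

8.710e-08 M


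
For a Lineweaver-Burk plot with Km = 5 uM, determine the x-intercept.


x-intercept = -1/Km
= -1/5
= -0.2 1/uM

-0.2 1/uM


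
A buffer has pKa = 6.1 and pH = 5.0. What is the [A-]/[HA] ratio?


[A-]/[HA] = 10^(pH - pKa)
= 10^(5.0 - 6.1)
= 0.0794

0.0794


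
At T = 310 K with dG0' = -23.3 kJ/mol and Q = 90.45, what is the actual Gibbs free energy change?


dG = dG0' + RT * ln(Q) / 1000
dG = -23.3 + 8.314 * 310 * ln(90.45) / 1000
dG = -11.6896 kJ/mol

-11.6896 kJ/mol


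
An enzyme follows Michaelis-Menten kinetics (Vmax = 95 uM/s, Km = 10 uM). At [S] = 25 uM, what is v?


v = Vmax * [S] / (Km + [S])
v = 95 * 25 / (10 + 25)
v = 67.8571 uM/s

67.8571 uM/s


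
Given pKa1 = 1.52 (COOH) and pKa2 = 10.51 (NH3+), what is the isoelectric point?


pI = (pKa1 + pKa2) / 2
pI = (1.52 + 10.51) / 2
pI = 6.015

6.015


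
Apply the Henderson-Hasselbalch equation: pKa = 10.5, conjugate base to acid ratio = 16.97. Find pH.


pH = pKa + log10([A-]/[HA])
pH = 10.5 + log10(16.97)
pH = 11.7297

11.7297


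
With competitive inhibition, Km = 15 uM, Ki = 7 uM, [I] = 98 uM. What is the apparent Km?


Km_app = Km * (1 + [I]/Ki)
Km_app = 15 * (1 + 98/7)
Km_app = 225.0 uM

225.0 uM


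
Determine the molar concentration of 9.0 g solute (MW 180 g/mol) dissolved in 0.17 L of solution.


C = (mass / MW) / volume
C = (9.0 / 180) / 0.17
C = 0.2941 M

0.2941 M


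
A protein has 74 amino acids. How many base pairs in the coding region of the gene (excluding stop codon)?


Each amino acid = 1 codon = 3 bp
bp = 74 * 3 = 222 bp

222 bp


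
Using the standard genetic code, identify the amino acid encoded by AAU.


Standard genetic code lookup.
Codon AAU -> Asn

Asn


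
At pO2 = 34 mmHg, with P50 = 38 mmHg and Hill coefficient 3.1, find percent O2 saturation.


Y = pO2^n / (P50^n + pO2^n)
Y = 34^3.1 / (38^3.1 + 34^3.1)
Y = 41.46%

41.46%


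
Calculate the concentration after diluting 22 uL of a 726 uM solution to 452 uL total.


C2 = C1 * V1 / V2
C2 = 726 * 22 / 452
C2 = 35.3363 uM

35.3363 uM


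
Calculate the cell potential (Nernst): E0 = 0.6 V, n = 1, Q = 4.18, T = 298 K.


E = E0 - (RT/nF) * ln(Q)
E = 0.6 - (8.314 * 298 / (1 * 96485)) * ln(4.18)
E = 0.5633 V

0.5633 V


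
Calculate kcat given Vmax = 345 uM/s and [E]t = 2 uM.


kcat = Vmax / [E]t
kcat = 345 / 2
kcat = 172.5 s^-1

172.5 s^-1


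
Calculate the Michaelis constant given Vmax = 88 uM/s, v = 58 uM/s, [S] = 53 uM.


Km = [S] * (Vmax - v) / v
Km = 53 * (88 - 58) / 58
Km = 27.4138 uM

27.4138 uM


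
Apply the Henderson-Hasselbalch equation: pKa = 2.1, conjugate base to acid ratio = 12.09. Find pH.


pH = pKa + log10([A-]/[HA])
pH = 2.1 + log10(12.09)
pH = 3.1824

3.1824


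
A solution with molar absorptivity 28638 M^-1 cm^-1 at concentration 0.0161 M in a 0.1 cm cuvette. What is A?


A = epsilon * c * l
A = 28638 * 0.0161 * 0.1
A = 46.1072

46.1072


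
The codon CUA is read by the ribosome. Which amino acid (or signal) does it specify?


Standard genetic code lookup.
Codon CUA -> Leu

Leu


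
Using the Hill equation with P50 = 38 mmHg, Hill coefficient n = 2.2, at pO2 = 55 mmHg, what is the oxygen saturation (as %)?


Y = pO2^n / (P50^n + pO2^n)
Y = 55^2.2 / (38^2.2 + 55^2.2)
Y = 69.28%

69.28%


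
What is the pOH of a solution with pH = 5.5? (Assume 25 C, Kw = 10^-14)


pOH = 14 - pH
pOH = 14 - 5.5
pOH = 8.5

8.5


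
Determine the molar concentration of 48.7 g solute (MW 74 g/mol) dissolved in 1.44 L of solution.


C = (mass / MW) / volume
C = (48.7 / 74) / 1.44
C = 0.457 M

0.457 M


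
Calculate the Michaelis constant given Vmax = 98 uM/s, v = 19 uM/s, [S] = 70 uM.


Km = [S] * (Vmax - v) / v
Km = 70 * (98 - 19) / 19
Km = 291.0526 uM

291.0526 uM


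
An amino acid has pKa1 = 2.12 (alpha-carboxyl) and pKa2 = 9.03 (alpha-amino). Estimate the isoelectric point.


pI = (pKa1 + pKa2) / 2
pI = (2.12 + 9.03) / 2
pI = 5.575

5.575


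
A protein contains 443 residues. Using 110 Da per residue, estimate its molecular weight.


MW = n_residues * 110 Da
MW = 443 * 110
MW = 48730 Da

48730 Da


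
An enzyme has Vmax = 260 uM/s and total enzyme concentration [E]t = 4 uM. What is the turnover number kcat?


kcat = Vmax / [E]t
kcat = 260 / 4
kcat = 65.0 s^-1

65.0 s^-1


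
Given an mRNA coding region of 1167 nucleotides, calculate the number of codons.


codons = nucleotides / 3
codons = 1167 / 3 = 389

389


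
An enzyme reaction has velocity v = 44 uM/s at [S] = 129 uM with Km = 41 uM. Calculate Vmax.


Vmax = v * (Km + [S]) / [S]
Vmax = 44 * (41 + 129) / 129
Vmax = 57.9845 uM/s

57.9845 uM/s


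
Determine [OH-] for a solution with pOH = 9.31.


[OH-] = 10^(-pOH)
[OH-] = 10^(-9.31)
[OH-] = 4.898e-10 M

4.898e-10 M


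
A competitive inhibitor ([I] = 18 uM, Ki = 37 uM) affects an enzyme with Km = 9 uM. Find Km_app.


Km_app = Km * (1 + [I]/Ki)
Km_app = 9 * (1 + 18/37)
Km_app = 13.3784 uM

13.3784 uM


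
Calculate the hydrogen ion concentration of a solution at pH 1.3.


[H+] = 10^(-pH)
[H+] = 10^(-1.3)
[H+] = 0.0501 M

0.0501 M


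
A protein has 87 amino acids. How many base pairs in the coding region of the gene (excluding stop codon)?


Each amino acid = 1 codon = 3 bp
bp = 87 * 3 = 261 bp

261 bp


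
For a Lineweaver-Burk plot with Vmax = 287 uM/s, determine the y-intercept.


y-intercept = 1/Vmax
= 1/287
= 0.0035 s/uM

0.0035 s/uM


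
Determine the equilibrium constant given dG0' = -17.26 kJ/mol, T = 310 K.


Keq = exp(-dG0 * 1000 / (R * T))
Keq = exp(-(-17.26) * 1000 / (8.314 * 310))
Keq = 809.8321

809.8321


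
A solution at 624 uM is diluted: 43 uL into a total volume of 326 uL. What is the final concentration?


C2 = C1 * V1 / V2
C2 = 624 * 43 / 326
C2 = 82.3067 uM

82.3067 uM


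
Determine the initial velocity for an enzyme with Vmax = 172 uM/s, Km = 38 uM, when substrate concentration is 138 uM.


v = Vmax * [S] / (Km + [S])
v = 172 * 138 / (38 + 138)
v = 134.8636 uM/s

134.8636 uM/s


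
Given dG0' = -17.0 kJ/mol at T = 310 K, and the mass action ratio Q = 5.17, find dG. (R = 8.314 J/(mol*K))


dG = dG0' + RT * ln(Q) / 1000
dG = -17.0 + 8.314 * 310 * ln(5.17) / 1000
dG = -12.7658 kJ/mol

-12.7658 kJ/mol


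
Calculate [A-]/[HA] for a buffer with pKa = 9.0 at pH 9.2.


[A-]/[HA] = 10^(pH - pKa)
= 10^(9.2 - 9.0)
= 1.5849

1.5849


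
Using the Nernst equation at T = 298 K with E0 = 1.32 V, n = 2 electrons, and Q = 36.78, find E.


E = E0 - (RT/nF) * ln(Q)
E = 1.32 - (8.314 * 298 / (2 * 96485)) * ln(36.78)
E = 1.2737 V

1.2737 V


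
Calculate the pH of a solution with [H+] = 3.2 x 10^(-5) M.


pH = -log10([H+])
pH = -log10(3.2 x 10^(-5))
pH = 4.4949

4.4949


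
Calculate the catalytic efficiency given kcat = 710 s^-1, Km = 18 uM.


Catalytic efficiency = kcat / Km
= 710 / 18
= 39.4444 uM^-1*s^-1

39.4444 uM^-1*s^-1


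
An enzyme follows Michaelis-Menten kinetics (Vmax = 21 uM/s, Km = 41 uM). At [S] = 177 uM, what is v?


v = Vmax * [S] / (Km + [S])
v = 21 * 177 / (41 + 177)
v = 17.0505 uM/s

17.0505 uM/s


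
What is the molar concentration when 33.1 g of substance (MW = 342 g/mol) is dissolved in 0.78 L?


C = (mass / MW) / volume
C = (33.1 / 342) / 0.78
C = 0.1241 M

0.1241 M


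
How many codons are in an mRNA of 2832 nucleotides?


codons = nucleotides / 3
codons = 2832 / 3 = 944

944


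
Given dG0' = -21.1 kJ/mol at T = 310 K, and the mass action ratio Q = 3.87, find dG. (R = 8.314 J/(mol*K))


dG = dG0' + RT * ln(Q) / 1000
dG = -21.1 + 8.314 * 310 * ln(3.87) / 1000
dG = -17.6122 kJ/mol

-17.6122 kJ/mol


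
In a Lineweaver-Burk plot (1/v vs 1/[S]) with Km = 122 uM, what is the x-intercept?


x-intercept = -1/Km
= -1/122
= -0.0082 1/uM

-0.0082 1/uM


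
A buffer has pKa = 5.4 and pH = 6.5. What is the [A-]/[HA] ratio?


[A-]/[HA] = 10^(pH - pKa)
= 10^(6.5 - 5.4)
= 12.5893

12.5893


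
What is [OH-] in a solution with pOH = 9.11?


[OH-] = 10^(-pOH)
[OH-] = 10^(-9.11)
[OH-] = 7.762e-10 M

7.762e-10 M


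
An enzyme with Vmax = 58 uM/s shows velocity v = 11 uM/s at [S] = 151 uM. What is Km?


Km = [S] * (Vmax - v) / v
Km = 151 * (58 - 11) / 11
Km = 645.1818 uM

645.1818 uM


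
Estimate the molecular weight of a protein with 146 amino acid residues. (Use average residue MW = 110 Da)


MW = n_residues * 110 Da
MW = 146 * 110
MW = 16060 Da

16060 Da


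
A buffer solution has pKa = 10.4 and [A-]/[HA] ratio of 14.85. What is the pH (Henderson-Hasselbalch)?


pH = pKa + log10([A-]/[HA])
pH = 10.4 + log10(14.85)
pH = 11.5717

11.5717


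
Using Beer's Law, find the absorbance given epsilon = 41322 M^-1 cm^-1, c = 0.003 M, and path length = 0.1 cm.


A = epsilon * c * l
A = 41322 * 0.003 * 0.1
A = 12.3966

12.3966


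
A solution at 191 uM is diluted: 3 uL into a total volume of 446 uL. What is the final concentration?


C2 = C1 * V1 / V2
C2 = 191 * 3 / 446
C2 = 1.2848 uM

1.2848 uM


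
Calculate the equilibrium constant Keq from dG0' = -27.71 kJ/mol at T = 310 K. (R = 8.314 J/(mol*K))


Keq = exp(-dG0 * 1000 / (R * T))
Keq = exp(-(-27.71) * 1000 / (8.314 * 310))
Keq = 46695.1157

46695.1157


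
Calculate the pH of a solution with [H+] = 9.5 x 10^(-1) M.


pH = -log10([H+])
pH = -log10(9.5 x 10^(-1))
pH = 0.0223

0.0223


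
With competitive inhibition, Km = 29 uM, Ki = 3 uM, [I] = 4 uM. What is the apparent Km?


Km_app = Km * (1 + [I]/Ki)
Km_app = 29 * (1 + 4/3)
Km_app = 67.6667 uM

67.6667 uM


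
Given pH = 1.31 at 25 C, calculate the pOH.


pOH = 14 - pH
pOH = 14 - 1.31
pOH = 12.69

12.69


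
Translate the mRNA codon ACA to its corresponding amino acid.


Standard genetic code lookup.
Codon ACA -> Thr

Thr


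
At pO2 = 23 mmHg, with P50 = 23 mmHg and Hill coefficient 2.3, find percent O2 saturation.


Y = pO2^n / (P50^n + pO2^n)
Y = 23^2.3 / (23^2.3 + 23^2.3)
Y = 50.0%

50.0%


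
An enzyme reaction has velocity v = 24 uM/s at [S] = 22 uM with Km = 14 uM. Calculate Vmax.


Vmax = v * (Km + [S]) / [S]
Vmax = 24 * (14 + 22) / 22
Vmax = 39.2727 uM/s

39.2727 uM/s


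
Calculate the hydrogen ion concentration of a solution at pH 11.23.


[H+] = 10^(-pH)
[H+] = 10^(-11.23)
[H+] = 5.888e-12 M

5.888e-12 M


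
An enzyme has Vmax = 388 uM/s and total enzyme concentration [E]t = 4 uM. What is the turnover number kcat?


kcat = Vmax / [E]t
kcat = 388 / 4
kcat = 97.0 s^-1

97.0 s^-1


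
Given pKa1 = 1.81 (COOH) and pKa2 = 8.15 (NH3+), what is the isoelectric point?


pI = (pKa1 + pKa2) / 2
pI = (1.81 + 8.15) / 2
pI = 4.98

4.98


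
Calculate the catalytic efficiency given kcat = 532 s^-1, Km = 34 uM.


Catalytic efficiency = kcat / Km
= 532 / 34
= 15.6471 uM^-1*s^-1

15.6471 uM^-1*s^-1


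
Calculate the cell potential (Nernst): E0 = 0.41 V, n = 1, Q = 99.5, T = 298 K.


E = E0 - (RT/nF) * ln(Q)
E = 0.41 - (8.314 * 298 / (1 * 96485)) * ln(99.5)
E = 0.2919 V

0.2919 V


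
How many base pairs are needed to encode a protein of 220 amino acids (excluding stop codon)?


Each amino acid = 1 codon = 3 bp
bp = 220 * 3 = 660 bp

660 bp


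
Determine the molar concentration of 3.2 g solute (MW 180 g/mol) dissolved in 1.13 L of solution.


C = (mass / MW) / volume
C = (3.2 / 180) / 1.13
C = 0.0157 M

0.0157 M


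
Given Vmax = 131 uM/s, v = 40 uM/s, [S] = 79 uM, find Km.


Km = [S] * (Vmax - v) / v
Km = 79 * (131 - 40) / 40
Km = 179.725 uM

179.725 uM


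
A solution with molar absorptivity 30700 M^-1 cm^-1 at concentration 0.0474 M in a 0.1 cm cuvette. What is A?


A = epsilon * c * l
A = 30700 * 0.0474 * 0.1
A = 145.518

145.518


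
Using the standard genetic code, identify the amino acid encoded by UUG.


Standard genetic code lookup.
Codon UUG -> Leu

Leu


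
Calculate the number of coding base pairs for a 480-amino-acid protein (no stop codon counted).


Each amino acid = 1 codon = 3 bp
bp = 480 * 3 = 1440 bp

1440 bp


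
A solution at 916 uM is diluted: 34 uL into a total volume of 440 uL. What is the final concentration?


C2 = C1 * V1 / V2
C2 = 916 * 34 / 440
C2 = 70.7818 uM

70.7818 uM


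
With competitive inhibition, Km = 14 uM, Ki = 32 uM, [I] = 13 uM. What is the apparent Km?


Km_app = Km * (1 + [I]/Ki)
Km_app = 14 * (1 + 13/32)
Km_app = 19.6875 uM

19.6875 uM


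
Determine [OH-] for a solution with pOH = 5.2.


[OH-] = 10^(-pOH)
[OH-] = 10^(-5.2)
[OH-] = 6.310e-06 M

6.310e-06 M


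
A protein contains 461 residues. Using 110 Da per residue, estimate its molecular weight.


MW = n_residues * 110 Da
MW = 461 * 110
MW = 50710 Da

50710 Da


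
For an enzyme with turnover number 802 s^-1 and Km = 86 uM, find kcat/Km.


Catalytic efficiency = kcat / Km
= 802 / 86
= 9.3256 uM^-1*s^-1

9.3256 uM^-1*s^-1


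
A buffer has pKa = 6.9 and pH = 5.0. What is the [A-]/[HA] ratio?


[A-]/[HA] = 10^(pH - pKa)
= 10^(5.0 - 6.9)
= 0.0126

0.0126


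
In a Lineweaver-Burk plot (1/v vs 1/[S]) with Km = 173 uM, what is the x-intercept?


x-intercept = -1/Km
= -1/173
= -0.0058 1/uM

-0.0058 1/uM


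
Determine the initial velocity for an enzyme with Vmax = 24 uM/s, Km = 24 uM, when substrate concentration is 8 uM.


v = Vmax * [S] / (Km + [S])
v = 24 * 8 / (24 + 8)
v = 6.0 uM/s

6.0 uM/s


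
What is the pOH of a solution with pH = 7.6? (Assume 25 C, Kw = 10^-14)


pOH = 14 - pH
pOH = 14 - 7.6
pOH = 6.4

6.4


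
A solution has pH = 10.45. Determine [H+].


[H+] = 10^(-pH)
[H+] = 10^(-10.45)
[H+] = 3.548e-11 M

3.548e-11 M


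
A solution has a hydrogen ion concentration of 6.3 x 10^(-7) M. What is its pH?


pH = -log10([H+])
pH = -log10(6.3 x 10^(-7))
pH = 6.2007

6.2007


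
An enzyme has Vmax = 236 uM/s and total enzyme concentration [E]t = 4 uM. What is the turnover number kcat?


kcat = Vmax / [E]t
kcat = 236 / 4
kcat = 59.0 s^-1

59.0 s^-1


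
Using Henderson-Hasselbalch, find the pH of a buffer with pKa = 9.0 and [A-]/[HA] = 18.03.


pH = pKa + log10([A-]/[HA])
pH = 9.0 + log10(18.03)
pH = 10.256

10.256


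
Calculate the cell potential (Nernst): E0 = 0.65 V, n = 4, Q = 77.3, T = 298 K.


E = E0 - (RT/nF) * ln(Q)
E = 0.65 - (8.314 * 298 / (4 * 96485)) * ln(77.3)
E = 0.6221 V

0.6221 V


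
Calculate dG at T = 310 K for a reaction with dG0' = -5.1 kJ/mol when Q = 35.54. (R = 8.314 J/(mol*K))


dG = dG0' + RT * ln(Q) / 1000
dG = -5.1 + 8.314 * 310 * ln(35.54) / 1000
dG = 4.1028 kJ/mol

4.1028 kJ/mol


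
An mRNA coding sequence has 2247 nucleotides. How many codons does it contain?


codons = nucleotides / 3
codons = 2247 / 3 = 749

749


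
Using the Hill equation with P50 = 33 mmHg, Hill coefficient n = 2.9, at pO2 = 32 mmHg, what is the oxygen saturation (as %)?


Y = pO2^n / (P50^n + pO2^n)
Y = 32^2.9 / (33^2.9 + 32^2.9)
Y = 47.77%

47.77%


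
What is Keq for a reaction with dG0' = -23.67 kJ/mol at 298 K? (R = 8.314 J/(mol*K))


Keq = exp(-dG0 * 1000 / (R * T))
Keq = exp(-(-23.67) * 1000 / (8.314 * 298))
Keq = 14096.8723

14096.8723


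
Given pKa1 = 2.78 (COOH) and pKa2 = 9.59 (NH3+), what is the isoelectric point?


pI = (pKa1 + pKa2) / 2
pI = (2.78 + 9.59) / 2
pI = 6.185

6.185


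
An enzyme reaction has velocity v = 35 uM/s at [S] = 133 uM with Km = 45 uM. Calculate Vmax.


Vmax = v * (Km + [S]) / [S]
Vmax = 35 * (45 + 133) / 133
Vmax = 46.8421 uM/s

46.8421 uM/s


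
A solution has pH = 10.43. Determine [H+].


[H+] = 10^(-pH)
[H+] = 10^(-10.43)
[H+] = 3.715e-11 M

3.715e-11 M


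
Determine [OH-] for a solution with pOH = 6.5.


[OH-] = 10^(-pOH)
[OH-] = 10^(-6.5)
[OH-] = 3.162e-07 M

3.162e-07 M


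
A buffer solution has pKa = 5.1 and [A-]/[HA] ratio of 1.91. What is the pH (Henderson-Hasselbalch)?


pH = pKa + log10([A-]/[HA])
pH = 5.1 + log10(1.91)
pH = 5.381

5.381


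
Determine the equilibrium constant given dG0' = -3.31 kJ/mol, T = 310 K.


Keq = exp(-dG0 * 1000 / (R * T))
Keq = exp(-(-3.31) * 1000 / (8.314 * 310))
Keq = 3.612

3.612


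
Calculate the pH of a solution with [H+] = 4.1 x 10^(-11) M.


pH = -log10([H+])
pH = -log10(4.1 x 10^(-11))
pH = 10.3872

10.3872


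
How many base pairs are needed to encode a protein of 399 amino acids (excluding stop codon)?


Each amino acid = 1 codon = 3 bp
bp = 399 * 3 = 1197 bp

1197 bp


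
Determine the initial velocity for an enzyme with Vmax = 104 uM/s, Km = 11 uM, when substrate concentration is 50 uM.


v = Vmax * [S] / (Km + [S])
v = 104 * 50 / (11 + 50)
v = 85.2459 uM/s

85.2459 uM/s


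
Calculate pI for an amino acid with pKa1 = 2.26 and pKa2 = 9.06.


pI = (pKa1 + pKa2) / 2
pI = (2.26 + 9.06) / 2
pI = 5.66

5.66


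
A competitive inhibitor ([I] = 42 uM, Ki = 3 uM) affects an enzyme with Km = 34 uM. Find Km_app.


Km_app = Km * (1 + [I]/Ki)
Km_app = 34 * (1 + 42/3)
Km_app = 510.0 uM

510.0 uM


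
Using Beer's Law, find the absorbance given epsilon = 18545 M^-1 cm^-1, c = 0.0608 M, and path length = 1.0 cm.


A = epsilon * c * l
A = 18545 * 0.0608 * 1.0
A = 1127.536

1127.536


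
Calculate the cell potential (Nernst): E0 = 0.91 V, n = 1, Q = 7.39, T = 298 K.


E = E0 - (RT/nF) * ln(Q)
E = 0.91 - (8.314 * 298 / (1 * 96485)) * ln(7.39)
E = 0.8586 V

0.8586 V


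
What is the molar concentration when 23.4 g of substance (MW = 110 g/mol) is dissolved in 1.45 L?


C = (mass / MW) / volume
C = (23.4 / 110) / 1.45
C = 0.1467 M

0.1467 M


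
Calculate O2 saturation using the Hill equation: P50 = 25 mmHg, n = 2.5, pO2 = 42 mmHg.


Y = pO2^n / (P50^n + pO2^n)
Y = 42^2.5 / (25^2.5 + 42^2.5)
Y = 78.53%

78.53%


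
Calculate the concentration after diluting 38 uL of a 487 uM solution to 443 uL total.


C2 = C1 * V1 / V2
C2 = 487 * 38 / 443
C2 = 41.7743 uM

41.7743 uM


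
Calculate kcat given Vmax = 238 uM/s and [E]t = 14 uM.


kcat = Vmax / [E]t
kcat = 238 / 14
kcat = 17.0 s^-1

17.0 s^-1


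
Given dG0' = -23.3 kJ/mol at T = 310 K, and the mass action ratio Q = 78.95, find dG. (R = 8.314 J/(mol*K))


dG = dG0' + RT * ln(Q) / 1000
dG = -23.3 + 8.314 * 310 * ln(78.95) / 1000
dG = -12.0401 kJ/mol

-12.0401 kJ/mol


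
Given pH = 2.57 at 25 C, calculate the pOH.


pOH = 14 - pH
pOH = 14 - 2.57
pOH = 11.43

11.43


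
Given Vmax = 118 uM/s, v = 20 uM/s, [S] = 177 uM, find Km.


Km = [S] * (Vmax - v) / v
Km = 177 * (118 - 20) / 20
Km = 867.3 uM

867.3 uM


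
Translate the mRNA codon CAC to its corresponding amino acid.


Standard genetic code lookup.
Codon CAC -> His

His


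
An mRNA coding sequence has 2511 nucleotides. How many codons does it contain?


codons = nucleotides / 3
codons = 2511 / 3 = 837

837


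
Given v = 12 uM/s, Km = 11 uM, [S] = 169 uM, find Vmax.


Vmax = v * (Km + [S]) / [S]
Vmax = 12 * (11 + 169) / 169
Vmax = 12.7811 uM/s

12.7811 uM/s


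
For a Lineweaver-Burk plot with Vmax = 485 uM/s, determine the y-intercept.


y-intercept = 1/Vmax
= 1/485
= 0.0021 s/uM

0.0021 s/uM


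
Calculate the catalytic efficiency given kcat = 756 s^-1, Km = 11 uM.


Catalytic efficiency = kcat / Km
= 756 / 11
= 68.7273 uM^-1*s^-1

68.7273 uM^-1*s^-1


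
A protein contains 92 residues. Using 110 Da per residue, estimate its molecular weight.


MW = n_residues * 110 Da
MW = 92 * 110
MW = 10120 Da

10120 Da


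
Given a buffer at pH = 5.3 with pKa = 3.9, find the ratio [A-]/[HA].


[A-]/[HA] = 10^(pH - pKa)
= 10^(5.3 - 3.9)
= 25.1189

25.1189


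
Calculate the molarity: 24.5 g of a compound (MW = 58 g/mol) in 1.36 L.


C = (mass / MW) / volume
C = (24.5 / 58) / 1.36
C = 0.3106 M

0.3106 M


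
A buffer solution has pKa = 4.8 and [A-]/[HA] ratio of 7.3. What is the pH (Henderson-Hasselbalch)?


pH = pKa + log10([A-]/[HA])
pH = 4.8 + log10(7.3)
pH = 5.6633

5.6633


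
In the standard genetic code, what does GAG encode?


Standard genetic code lookup.
Codon GAG -> Glu

Glu


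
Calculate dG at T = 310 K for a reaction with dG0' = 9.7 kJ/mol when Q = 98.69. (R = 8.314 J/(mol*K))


dG = dG0' + RT * ln(Q) / 1000
dG = 9.7 + 8.314 * 310 * ln(98.69) / 1000
dG = 21.5351 kJ/mol

21.5351 kJ/mol


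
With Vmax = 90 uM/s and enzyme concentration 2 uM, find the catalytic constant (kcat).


kcat = Vmax / [E]t
kcat = 90 / 2
kcat = 45.0 s^-1

45.0 s^-1


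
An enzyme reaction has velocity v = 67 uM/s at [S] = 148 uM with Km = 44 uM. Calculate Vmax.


Vmax = v * (Km + [S]) / [S]
Vmax = 67 * (44 + 148) / 148
Vmax = 86.9189 uM/s

86.9189 uM/s


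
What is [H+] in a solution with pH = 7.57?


[H+] = 10^(-pH)
[H+] = 10^(-7.57)
[H+] = 2.692e-08 M

2.692e-08 M


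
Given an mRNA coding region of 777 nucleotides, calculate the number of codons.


codons = nucleotides / 3
codons = 777 / 3 = 259

259


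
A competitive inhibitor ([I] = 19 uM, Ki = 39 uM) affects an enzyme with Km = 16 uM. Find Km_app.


Km_app = Km * (1 + [I]/Ki)
Km_app = 16 * (1 + 19/39)
Km_app = 23.7949 uM

23.7949 uM


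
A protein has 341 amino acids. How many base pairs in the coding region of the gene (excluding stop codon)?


Each amino acid = 1 codon = 3 bp
bp = 341 * 3 = 1023 bp

1023 bp


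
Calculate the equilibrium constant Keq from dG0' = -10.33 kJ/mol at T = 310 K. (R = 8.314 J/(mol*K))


Keq = exp(-dG0 * 1000 / (R * T))
Keq = exp(-(-10.33) * 1000 / (8.314 * 310))
Keq = 55.0371

55.0371


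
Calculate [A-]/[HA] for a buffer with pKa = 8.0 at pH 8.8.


[A-]/[HA] = 10^(pH - pKa)
= 10^(8.8 - 8.0)
= 6.3096

6.3096


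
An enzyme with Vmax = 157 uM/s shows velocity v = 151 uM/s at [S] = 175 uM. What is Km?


Km = [S] * (Vmax - v) / v
Km = 175 * (157 - 151) / 151
Km = 6.9536 uM

6.9536 uM


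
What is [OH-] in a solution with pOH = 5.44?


[OH-] = 10^(-pOH)
[OH-] = 10^(-5.44)
[OH-] = 3.631e-06 M

3.631e-06 M


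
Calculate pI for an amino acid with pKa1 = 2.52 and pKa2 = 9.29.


pI = (pKa1 + pKa2) / 2
pI = (2.52 + 9.29) / 2
pI = 5.905

5.905


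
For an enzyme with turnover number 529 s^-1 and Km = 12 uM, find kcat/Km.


Catalytic efficiency = kcat / Km
= 529 / 12
= 44.0833 uM^-1*s^-1

44.0833 uM^-1*s^-1


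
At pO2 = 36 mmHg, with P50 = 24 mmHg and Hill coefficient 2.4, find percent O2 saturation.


Y = pO2^n / (P50^n + pO2^n)
Y = 36^2.4 / (24^2.4 + 36^2.4)
Y = 72.57%

72.57%


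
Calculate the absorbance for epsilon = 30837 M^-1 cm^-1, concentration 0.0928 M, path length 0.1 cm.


A = epsilon * c * l
A = 30837 * 0.0928 * 0.1
A = 286.1674

286.1674


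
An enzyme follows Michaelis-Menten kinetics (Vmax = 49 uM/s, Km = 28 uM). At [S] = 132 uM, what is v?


v = Vmax * [S] / (Km + [S])
v = 49 * 132 / (28 + 132)
v = 40.425 uM/s

40.425 uM/s


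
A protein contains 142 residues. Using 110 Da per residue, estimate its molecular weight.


MW = n_residues * 110 Da
MW = 142 * 110
MW = 15620 Da

15620 Da


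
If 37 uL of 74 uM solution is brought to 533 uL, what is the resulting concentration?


C2 = C1 * V1 / V2
C2 = 74 * 37 / 533
C2 = 5.137 uM

5.137 uM


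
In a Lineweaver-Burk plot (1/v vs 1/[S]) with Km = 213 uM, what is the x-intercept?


x-intercept = -1/Km
= -1/213
= -0.0047 1/uM

-0.0047 1/uM


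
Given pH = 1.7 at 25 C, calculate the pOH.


pOH = 14 - pH
pOH = 14 - 1.7
pOH = 12.3

12.3


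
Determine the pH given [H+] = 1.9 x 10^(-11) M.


pH = -log10([H+])
pH = -log10(1.9 x 10^(-11))
pH = 10.7212

10.7212


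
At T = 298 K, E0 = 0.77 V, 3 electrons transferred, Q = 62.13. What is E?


E = E0 - (RT/nF) * ln(Q)
E = 0.77 - (8.314 * 298 / (3 * 96485)) * ln(62.13)
E = 0.7347 V

0.7347 V


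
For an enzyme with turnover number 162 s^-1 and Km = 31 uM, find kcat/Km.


Catalytic efficiency = kcat / Km
= 162 / 31
= 5.2258 uM^-1*s^-1

5.2258 uM^-1*s^-1


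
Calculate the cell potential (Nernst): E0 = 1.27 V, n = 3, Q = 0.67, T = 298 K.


E = E0 - (RT/nF) * ln(Q)
E = 1.27 - (8.314 * 298 / (3 * 96485)) * ln(0.67)
E = 1.2734 V

1.2734 V


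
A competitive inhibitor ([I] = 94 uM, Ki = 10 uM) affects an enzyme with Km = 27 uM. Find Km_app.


Km_app = Km * (1 + [I]/Ki)
Km_app = 27 * (1 + 94/10)
Km_app = 280.8 uM

280.8 uM


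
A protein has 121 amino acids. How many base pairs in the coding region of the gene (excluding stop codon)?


Each amino acid = 1 codon = 3 bp
bp = 121 * 3 = 363 bp

363 bp


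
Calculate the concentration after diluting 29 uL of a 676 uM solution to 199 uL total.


C2 = C1 * V1 / V2
C2 = 676 * 29 / 199
C2 = 98.5126 uM

98.5126 uM


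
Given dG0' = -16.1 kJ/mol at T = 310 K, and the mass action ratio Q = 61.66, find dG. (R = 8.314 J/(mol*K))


dG = dG0' + RT * ln(Q) / 1000
dG = -16.1 + 8.314 * 310 * ln(61.66) / 1000
dG = -5.4771 kJ/mol

-5.4771 kJ/mol


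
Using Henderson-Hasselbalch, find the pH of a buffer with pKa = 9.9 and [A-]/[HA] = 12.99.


pH = pKa + log10([A-]/[HA])
pH = 9.9 + log10(12.99)
pH = 11.0136

11.0136


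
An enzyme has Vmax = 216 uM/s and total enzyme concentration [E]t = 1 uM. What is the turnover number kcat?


kcat = Vmax / [E]t
kcat = 216 / 1
kcat = 216.0 s^-1

216.0 s^-1


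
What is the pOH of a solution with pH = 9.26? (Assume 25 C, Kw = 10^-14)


pOH = 14 - pH
pOH = 14 - 9.26
pOH = 4.74

4.74


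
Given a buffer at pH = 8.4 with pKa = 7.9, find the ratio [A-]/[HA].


[A-]/[HA] = 10^(pH - pKa)
= 10^(8.4 - 7.9)
= 3.1623

3.1623


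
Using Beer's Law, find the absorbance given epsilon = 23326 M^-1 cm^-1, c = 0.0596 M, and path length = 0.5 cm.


A = epsilon * c * l
A = 23326 * 0.0596 * 0.5
A = 695.1148

695.1148
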